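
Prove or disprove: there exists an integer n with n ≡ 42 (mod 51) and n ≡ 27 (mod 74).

n = 3357

The moduli 51 and 74 are coprime, so by the Chinese Remainder Theorem a unique solution modulo 3774 exists.
Write n = 42 + 51t and require 42 + 51t ≡ 27 (mod 74), i.e. 51t ≡ 59 (mod 74).
Note 51·45 = 2295 ≡ 1 (mod 74) (as 2295 − 1 = 31·74), so 51⁻¹ ≡ 45.
Multiplying by 45: t ≡ 45·59 = 2655 ≡ 65 (mod 74).
Taking t = 65 gives n = 42 + 51·65 = 3357.
Indeed 3357 ≡ 42 (mod 51) and 3357 ≡ 27 (mod 74).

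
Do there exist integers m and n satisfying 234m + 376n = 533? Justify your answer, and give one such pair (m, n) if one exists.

No, no such integers exist.

Any value of 234m + 376n is a multiple of gcd(234, 376) = 2.
But 533 is not a multiple of 2 (it leaves remainder 1).
So the equation is unsolvable over ℤ.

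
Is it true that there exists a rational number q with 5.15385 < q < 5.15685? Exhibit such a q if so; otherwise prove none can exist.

q = 165/32

Look for a denominator N such that an integer falls strictly between N·5.15385 and N·5.15685. N = 32 works: 32·5.15385 = 164.92320 < 165 < 165.01920 = 32·5.15685.
Dividing back, 5.15385 < 165/32 < 5.15685, and 165/32 is rational.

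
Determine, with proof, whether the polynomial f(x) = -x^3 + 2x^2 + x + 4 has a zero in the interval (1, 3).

f(1) = 6 and f(3) = -2, which have opposite signs.
As a polynomial, f is continuous on every closed interval.
By the Intermediate Value Theorem, f takes the value 0 somewhere in the open interval.

Such a root exists.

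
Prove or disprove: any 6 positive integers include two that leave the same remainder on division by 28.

Consider the 6 integers 1, 2, …, 6. They lie in distinct residue classes modulo 28, since 6 ≤ 28.
So no two of them leave the same remainder on division by 28; the claim fails for this set.

No, the set {1, 2, 3, 4, 5, 6} is a counterexample.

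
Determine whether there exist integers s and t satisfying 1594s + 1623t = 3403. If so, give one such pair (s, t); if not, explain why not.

s = 946, t = -927

Since gcd(1594, 1623) = 1, every integer is an integer combination of 1594 and 1623.
Run the Euclidean algorithm on 1623 and 1594: 1623 = 1·1594 + 29, 1594 = 54·29 + 28, 29 = 1·28 + 1, 28 = 28·1 + 0.
Unwinding: 1 = 29 − 1·28 = 29 − (1594 − 54·29) = −1594 + 55·29 = −1594 + 55·(1623 − 1·1594) = 55·1623 − 56·1594, i.e. 1594·(-56) + 1623·55 = 1.
Times 3403: 1594·(-190568) + 1623·187165 = 3403, so (-190568, 187165) solves it.
The general solution is s = -190568 + 1623k, t = 187165 − 1594k; taking k = 118 gives the smaller pair s = 946, t = -927.
Indeed 1594·946 + 1623·(-927) = 1507924 − 1504521 = 3403.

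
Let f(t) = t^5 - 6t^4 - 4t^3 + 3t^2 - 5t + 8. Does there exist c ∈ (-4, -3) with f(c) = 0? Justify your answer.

f(-4) = -2228 and f(-3) = -571, both negative, so a sign-change argument is unavailable; we show f keeps this sign on the whole interval.
Substitute t = -3 − u, where 0 < u < 1 on the interval. Expanding, f(-3 − u) = -u^5 - 21u^4 - 158u^3 - 555u^2 - 922u - 571.
All 6 nonzero coefficients of this polynomial in u are negative; hence for u > 0 the value is a sum of negative terms (the constant -571 among them).
Therefore f(t) < 0 throughout (-4, -3), and f has no zero there.

No.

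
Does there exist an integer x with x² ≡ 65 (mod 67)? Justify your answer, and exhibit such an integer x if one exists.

Take x = 47. Then 47² = 2209 = 32·67 + 65, so 47² ≡ 65 (mod 67).

x = 47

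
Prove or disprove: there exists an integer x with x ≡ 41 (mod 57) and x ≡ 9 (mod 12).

Reduce both congruences modulo 3, which divides 57 and 12: they say x ≡ 41 (mod 3) and x ≡ 9 (mod 3).
However 41 ≡ 2 and 9 ≡ 0 (mod 3), and 2 ≠ 0.
Hence the system has no solution.

There is no such integer.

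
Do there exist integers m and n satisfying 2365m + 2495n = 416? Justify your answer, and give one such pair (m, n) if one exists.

There are no such integers.

gcd(2365, 2495) = 5, so every integer of the form 2365m + 2495n is a multiple of 5.
However 416 leaves remainder 1 on division by 5.
Therefore 2365m + 2495n = 416 has no solution in integers.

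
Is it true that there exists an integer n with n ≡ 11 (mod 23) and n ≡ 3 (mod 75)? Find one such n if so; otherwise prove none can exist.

Since 23 and 75 share no common factor, CRT says the pair of congruences has a solution (unique mod 1725).
Write n = 11 + 23t and require 11 + 23t ≡ 3 (mod 75), i.e. 23t ≡ 67 (mod 75).
Since 23·62 = 1426 = 19·75 + 1, the inverse of 23 mod 75 is 62.
Therefore t ≡ 62·67 = 4154 ≡ 29 (mod 75).
Taking t = 29 gives n = 11 + 23·29 = 678.
Verify: 678 = 29·23 + 11 and 678 = 9·75 + 3. ✓

n = 678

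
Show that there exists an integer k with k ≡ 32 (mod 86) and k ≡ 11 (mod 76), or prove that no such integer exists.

No such integer exists.

Reduce both congruences modulo 2, which divides 86 and 76: they say k ≡ 32 (mod 2) and k ≡ 11 (mod 2).
But 32 mod 2 = 0 while 11 mod 2 = 1, a contradiction.
So no integer satisfies both congruences.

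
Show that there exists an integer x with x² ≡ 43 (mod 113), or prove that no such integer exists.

Apply Euler's criterion with the prime 113: 43 is a quadratic residue iff 43^56 ≡ 1 (mod 113), and a non-residue iff it is ≡ −1.
Squaring successively (mod 113): 43^2 = 1849 ≡ 41; 43^4 ≡ 41² = 1681 ≡ 99; 43^8 ≡ 99² = 9801 ≡ 83; 43^16 ≡ 83² = 6889 ≡ 109; 43^32 ≡ 109² = 11881 ≡ 16.
Since 56 = 32 + 16 + 8, 43^56 ≡ 16 · 109 · 83; multiplying out mod 113: 16·109 = 1744 ≡ 49, then 49·83 = 4067 ≡ 112. Thus 43^56 ≡ 112 ≡ −1 (mod 113).
The value −1 means 43 is a non-residue modulo 113, so x² ≡ 43 (mod 113) is impossible.

No, no such integer exists.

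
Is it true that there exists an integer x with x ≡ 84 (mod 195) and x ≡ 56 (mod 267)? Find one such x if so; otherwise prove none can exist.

gcd(195, 267) = 3. If x ≡ 84 (mod 195) and x ≡ 56 (mod 267), then x ≡ 84 (mod 3) and x ≡ 56 (mod 3).
But 84 mod 3 = 0 while 56 mod 3 = 2, a contradiction.
Hence the system has no solution.

No such integer exists.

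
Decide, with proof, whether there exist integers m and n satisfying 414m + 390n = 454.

There are no such integers.

Both 414 and 390 are divisible by gcd(414, 390) = 6, hence so is any combination 414m + 390n.
But 454 is not a multiple of 6 (it leaves remainder 4).
Hence no integers m, n satisfy the equation.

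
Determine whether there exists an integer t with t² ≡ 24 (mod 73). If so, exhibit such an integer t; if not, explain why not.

t = 43

t = 43 works: 43² = 1849, and 1849 − 24 = 1825 = 25·73.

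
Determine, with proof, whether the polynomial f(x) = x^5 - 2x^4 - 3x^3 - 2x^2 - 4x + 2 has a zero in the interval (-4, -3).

No such root exists.

The endpoint values f(-4) = -1358 and f(-3) = -328 are both negative. Claim: f(x) < 0 for every x in (-4, -3).
Substitute x = -3 − u, where 0 < u < 1 on the interval. Expanding, f(-3 − u) = -u^5 - 17u^4 - 111u^3 - 353u^2 - 548u - 328.
The nonzero coefficients here are all negative, so for u > 0 every term is negative (or zero), and the constant term -328 is strictly negative.
Therefore f(x) < 0 throughout (-4, -3), and f has no zero there.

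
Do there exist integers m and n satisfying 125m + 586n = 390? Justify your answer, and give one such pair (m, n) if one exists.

m = 50, n = -10

125 and 586 are coprime, so 125m + 586n ranges over all of ℤ.
Euclidean algorithm: 586 = 4·125 + 86, 125 = 1·86 + 39, 86 = 2·39 + 8, 39 = 4·8 + 7, 8 = 1·7 + 1, 7 = 7·1 + 0.
Working back up the chain: 1 = 8 − 1·7 = 8 − (39 − 4·8) = −39 + 5·8 = −39 + 5·(86 − 2·39) = 5·86 − 11·39 = 5·86 − 11·(125 − 1·86) = −11·125 + 16·86 = −11·125 + 16·(586 − 4·125) = 16·586 − 75·125. So 125·(-75) + 586·16 = 1.
Multiplying through by 390: m = (-75)·390 = -29250, n = 16·390 = 6240 is a solution.
Adding 50·586 to m and subtracting 50·125 from n gives the tidier solution (50, -10).
Indeed 125·50 + 586·(-10) = 6250 − 5860 = 390.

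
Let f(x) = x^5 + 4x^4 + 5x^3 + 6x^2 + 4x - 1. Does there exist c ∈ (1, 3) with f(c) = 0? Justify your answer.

The endpoint values f(1) = 19 and f(3) = 767 are both positive. Claim: f(x) > 0 for every x in (1, 3).
Substitute x = 1 + u, where 0 < u < 2 on the interval. Expanding, f(1 + u) = u^5 + 9u^4 + 31u^3 + 55u^2 + 52u + 19.
All 6 nonzero coefficients of this polynomial in u are positive; hence for u > 0 the value is a sum of positive terms (the constant 19 among them).
So f is strictly positive on (1, 3); no root exists in the interval.

No.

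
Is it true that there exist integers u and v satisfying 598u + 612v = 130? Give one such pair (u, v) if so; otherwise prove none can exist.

Every value of 598u + 612v is a multiple of gcd(598, 612) = 2; since 2 ∣ 130, solutions exist.
Dividing through by 2 reduces the equation to 299u + 306v = 65.
Euclidean algorithm: 306 = 1·299 + 7, 299 = 42·7 + 5, 7 = 1·5 + 2, 5 = 2·2 + 1, 2 = 2·1 + 0.
Working back up the chain: 1 = 5 − 2·2 = 5 − 2·(7 − 1·5) = −2·7 + 3·5 = −2·7 + 3·(299 − 42·7) = 3·299 − 128·7 = 3·299 − 128·(306 − 1·299) = −128·306 + 131·299. So 299·131 + 306·(-128) = 1.
Times 65: 299·8515 + 306·(-8320) = 65, so (8515, -8320) solves it.
The general solution is u = 8515 + 306k, v = -8320 − 299k; taking k = -27 gives the smaller pair u = 253, v = -247.
Check: 598·253 + 612·(-247) = 151294 − 151164 = 130. ✓

u = 253, v = -247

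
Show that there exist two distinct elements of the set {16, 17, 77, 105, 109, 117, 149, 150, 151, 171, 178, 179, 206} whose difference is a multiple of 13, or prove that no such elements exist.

Reduce each element modulo 13: 16↦3, 17↦4, 77↦12, 105↦1, 109↦5, 117↦0, 149↦6, 150↦7, 151↦8, 171↦2, 178↦9, 179↦10, 206↦11.
These 13 residues are pairwise different, hence no difference of two elements is divisible by 13.

There is no such pair.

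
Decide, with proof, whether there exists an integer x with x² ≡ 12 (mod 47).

x = 24

Take x = 24. Then 24² = 576 = 12·47 + 12, so 24² ≡ 12 (mod 47).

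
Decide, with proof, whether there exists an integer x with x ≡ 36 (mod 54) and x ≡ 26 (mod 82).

The moduli are not coprime: gcd(54, 82) = 2. Compatibility requires 2 ∣ (26 − 36) = -10, which holds, so solutions exist.
Write x = 36 + 54t. Then 54t ≡ 26 − 36 ≡ 72 (mod 82); dividing through by 2 gives 27t ≡ 36 (mod 41).
Since 27·38 = 1026 = 25·41 + 1, the inverse of 27 mod 41 is 38.
Multiplying by 38: t ≡ 38·36 = 1368 ≡ 15 (mod 41).
Then x = 36 + 54·15 = 846.
Verify: 846 = 15·54 + 36 and 846 = 10·82 + 26. ✓

x = 846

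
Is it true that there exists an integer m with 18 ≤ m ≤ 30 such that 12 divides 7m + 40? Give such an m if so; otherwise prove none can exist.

At m = 20 we get 7·20 + 40 = 180, and 180 = 12·15.

m = 20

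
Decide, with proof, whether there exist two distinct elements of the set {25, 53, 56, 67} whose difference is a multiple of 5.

Two integers differ by a multiple of 5 exactly when they have the same residue mod 5. The residues are 25↦0, 53↦3, 56↦1, 67↦2.
These 4 residues are pairwise different, hence no difference of two elements is divisible by 5.

No, no such pair exists.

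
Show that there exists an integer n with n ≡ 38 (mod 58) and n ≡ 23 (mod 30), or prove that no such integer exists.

No, no such integer exists.

gcd(58, 30) = 2. If n ≡ 38 (mod 58) and n ≡ 23 (mod 30), then n ≡ 38 (mod 2) and n ≡ 23 (mod 2).
However 38 ≡ 0 and 23 ≡ 1 (mod 2), and 0 ≠ 1.
Therefore no such n exists.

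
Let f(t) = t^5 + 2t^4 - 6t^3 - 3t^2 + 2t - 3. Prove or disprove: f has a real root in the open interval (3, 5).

f has no root in that interval.

The endpoint values f(3) = 219 and f(5) = 3557 are both positive. Claim: f(t) > 0 for every t in (3, 5).
Substitute t = 3 + u, where 0 < u < 2 on the interval. Expanding, f(3 + u) = u^5 + 17u^4 + 108u^3 + 321u^2 + 443u + 219.
The nonzero coefficients here are all positive, so for u > 0 every term is positive (or zero), and the constant term 219 is strictly positive.
So f is strictly positive on (3, 5); no root exists in the interval.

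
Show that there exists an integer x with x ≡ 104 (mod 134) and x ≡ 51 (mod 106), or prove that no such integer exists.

Both moduli are multiples of 2 = gcd(134, 106), so any solution would satisfy x ≡ 104 and x ≡ 51 modulo 2 simultaneously.
These are incompatible: 104 − 51 = 53 is not divisible by 2.
Hence the system has no solution.

No such integer exists.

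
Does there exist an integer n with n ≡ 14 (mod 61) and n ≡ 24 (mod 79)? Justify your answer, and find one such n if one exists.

n = 1051

The moduli 61 and 79 are coprime, so by the Chinese Remainder Theorem a unique solution modulo 4819 exists.
Write n = 14 + 61t and require 14 + 61t ≡ 24 (mod 79), i.e. 61t ≡ 10 (mod 79).
To invert 61 modulo 79: 79 = 1·61 + 18, 61 = 3·18 + 7, 18 = 2·7 + 4, 7 = 1·4 + 3, 4 = 1·3 + 1, 3 = 3·1 + 0, and unwinding, 1 = 4 − 1·3 = 4 − (7 − 1·4) = −7 + 2·4 = −7 + 2·(18 − 2·7) = 2·18 − 5·7 = 2·18 − 5·(61 − 3·18) = −5·61 + 17·18 = −5·61 + 17·(79 − 1·61) = 17·79 − 22·61. Thus 61⁻¹ ≡ -22 ≡ 57 (mod 79).
Multiplying by 57: t ≡ 57·10 = 570 ≡ 17 (mod 79).
Taking t = 17 gives n = 14 + 61·17 = 1051.
Indeed 1051 ≡ 14 (mod 61) and 1051 ≡ 24 (mod 79).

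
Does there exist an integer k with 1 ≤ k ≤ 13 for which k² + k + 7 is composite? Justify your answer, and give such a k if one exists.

At k = 13: 13² + 13 + 7 = 189 = 3·63, which is composite.

k = 13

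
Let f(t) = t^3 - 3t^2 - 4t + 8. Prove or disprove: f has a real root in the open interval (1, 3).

f(1) = 2 and f(3) = -4, which have opposite signs.
Since f is a polynomial it is continuous on [1, 3].
By the Intermediate Value Theorem, f takes the value 0 somewhere in the open interval.

Such a root exists.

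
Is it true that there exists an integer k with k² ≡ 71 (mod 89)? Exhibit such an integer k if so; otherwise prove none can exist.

Take k = 58. Then 58² = 3364 = 37·89 + 71, so 58² ≡ 71 (mod 89).

k = 58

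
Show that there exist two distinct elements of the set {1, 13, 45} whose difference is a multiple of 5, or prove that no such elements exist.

No such pair exists.

Reduce each element modulo 5: 1↦1, 13↦3, 45↦0.
All 3 residues are distinct, so no two elements differ by a multiple of 5.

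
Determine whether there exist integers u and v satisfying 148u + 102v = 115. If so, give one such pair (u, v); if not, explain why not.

Any value of 148u + 102v is a multiple of gcd(148, 102) = 2.
But 115 is not a multiple of 2 (it leaves remainder 1).
Therefore 148u + 102v = 115 has no solution in integers.

No, no such integers exist.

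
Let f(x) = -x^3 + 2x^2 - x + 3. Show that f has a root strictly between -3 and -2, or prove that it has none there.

f(-3) = 51 and f(-2) = 21, both positive, so a sign-change argument is unavailable; we show f keeps this sign on the whole interval.
Shift to the endpoint -2: with x = -2 − u (0 < u < 1), one computes f(-2 − u) = u^3 + 8u^2 + 21u + 21.
The nonzero coefficients here are all positive, so for u > 0 every term is positive (or zero), and the constant term 21 is strictly positive.
So f is strictly positive on (-3, -2); no root exists in the interval.

No.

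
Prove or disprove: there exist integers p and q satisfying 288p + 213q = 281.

No, no such integers exist.

Both 288 and 213 are divisible by gcd(288, 213) = 3, hence so is any combination 288p + 213q.
However 281 leaves remainder 2 on division by 3.
So the equation is unsolvable over ℤ.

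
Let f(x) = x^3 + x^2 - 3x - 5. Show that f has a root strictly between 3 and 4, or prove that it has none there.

f has no root in that interval.

f(3) = 22 and f(4) = 63, both positive, so a sign-change argument is unavailable; we show f keeps this sign on the whole interval.
Shift to the endpoint 3: with x = 3 + u (0 < u < 1), one computes f(3 + u) = u^3 + 10u^2 + 30u + 22.
The nonzero coefficients here are all positive, so for u > 0 every term is positive (or zero), and the constant term 22 is strictly positive.
So f is strictly positive on (3, 4); no root exists in the interval.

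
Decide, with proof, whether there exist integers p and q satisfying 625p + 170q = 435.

Every value of 625p + 170q is a multiple of gcd(625, 170) = 5; since 5 ∣ 435, solutions exist.
Dividing through by 5 reduces the equation to 125p + 34q = 87.
Dividing repeatedly: 125 = 3·34 + 23, 34 = 1·23 + 11, 23 = 2·11 + 1, 11 = 11·1 + 0.
Unwinding: 1 = 23 − 2·11 = 23 − 2·(34 − 1·23) = −2·34 + 3·23 = −2·34 + 3·(125 − 3·34) = 3·125 − 11·34, i.e. 125·3 + 34·(-11) = 1.
Multiplying through by 87: p = 3·87 = 261, q = (-11)·87 = -957 is a solution.
Shifting by a multiple of (34, −125) keeps it a solution: p = 261 − 7·34 = 23, q = -957 + 7·125 = -82.
Check: 625·23 + 170·(-82) = 14375 − 13940 = 435. ✓

p = 23, q = -82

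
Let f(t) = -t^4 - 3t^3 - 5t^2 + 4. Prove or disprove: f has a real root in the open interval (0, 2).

f(0) = 4 and f(2) = -56, which have opposite signs.
Since f is a polynomial it is continuous on [0, 2].
By the Intermediate Value Theorem f must vanish at some point of (0, 2).

Such a root exists.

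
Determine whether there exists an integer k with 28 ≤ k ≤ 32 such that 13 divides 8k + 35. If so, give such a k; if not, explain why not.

There is no such integer k in that range.

For k = 28, 29, …, 32 the values of 8k + 35 modulo 13 are 12, 7, 2, 10, 5 respectively.
The residue 0 does not occur, so no k in [28, 32] makes 8k + 35 a multiple of 13.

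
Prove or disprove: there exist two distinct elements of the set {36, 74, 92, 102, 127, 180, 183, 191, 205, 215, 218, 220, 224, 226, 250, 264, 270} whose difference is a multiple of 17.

No such pair exists.

Residues mod 17: 36↦2, 74↦6, 92↦7, 102↦0, 127↦8, 180↦10, 183↦13, 191↦4, 205↦1, 215↦11, 218↦14, 220↦16, 224↦3, 226↦5, 250↦12, 264↦9, 270↦15.
All 17 residues are distinct, so no two elements differ by a multiple of 17.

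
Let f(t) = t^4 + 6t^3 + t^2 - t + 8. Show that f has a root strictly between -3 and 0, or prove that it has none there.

Such a root exists.

f(-3) = -61 and f(0) = 8, which have opposite signs.
Since f is a polynomial it is continuous on [-3, 0].
By the Intermediate Value Theorem, f takes the value 0 somewhere in the open interval.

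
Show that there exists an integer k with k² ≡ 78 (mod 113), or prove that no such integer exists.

There is no such integer.

Apply Euler's criterion with the prime 113: 78 is a quadratic residue iff 78^56 ≡ 1 (mod 113), and a non-residue iff it is ≡ −1.
Squaring successively (mod 113): 78^2 = 6084 ≡ 95; 78^4 ≡ 95² = 9025 ≡ 98; 78^8 ≡ 98² = 9604 ≡ 112; 78^16 ≡ 112² = 12544 ≡ 1; 78^32 ≡ 1² = 1 ≡ 1.
Since 56 = 32 + 16 + 8, 78^56 ≡ 1 · 1 · 112; multiplying out mod 113: 1·1 = 1 ≡ 1, then 1·112 = 112 ≡ 112. Thus 78^56 ≡ 112 ≡ −1 (mod 113).
By Euler's criterion 78 is a quadratic non-residue mod 113: no k satisfies k² ≡ 78 (mod 113).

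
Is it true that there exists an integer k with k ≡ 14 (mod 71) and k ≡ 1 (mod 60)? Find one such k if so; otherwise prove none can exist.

The moduli 71 and 60 are coprime, so by the Chinese Remainder Theorem a unique solution modulo 4260 exists.
Write k = 14 + 71t and require 14 + 71t ≡ 1 (mod 60), i.e. 71t ≡ 47 (mod 60).
71 ≡ 11 (mod 60), so this reads 11t ≡ 47 (mod 60). Note 11·11 = 121 ≡ 1 (mod 60) (as 121 − 1 = 2·60), so 11⁻¹ ≡ 11.
Therefore t ≡ 11·47 = 517 ≡ 37 (mod 60).
With t = 37: k = 14 + 71·37 = 2641.
Check: 2641 mod 71 = 14, 2641 mod 60 = 1. ✓

k = 2641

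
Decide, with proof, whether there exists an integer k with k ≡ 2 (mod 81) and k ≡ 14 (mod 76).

gcd(81, 76) = 1, so the Chinese Remainder Theorem guarantees exactly one residue class mod 6156 satisfying both.
Any solution of the first congruence is k = 2 + 81t; substituting into the second, 81t ≡ 14 − 2 ≡ 12 (mod 76).
81 ≡ 5 (mod 76), so this reads 5t ≡ 12 (mod 76). To invert 5 modulo 76: 76 = 15·5 + 1, 5 = 5·1 + 0, and unwinding, 1 = 76 − 15·5. Thus 5⁻¹ ≡ -15 ≡ 61 (mod 76).
Multiplying by 61: t ≡ 61·12 = 732 ≡ 48 (mod 76).
Taking t = 48 gives k = 2 + 81·48 = 3890.
Indeed 3890 ≡ 2 (mod 81) and 3890 ≡ 14 (mod 76).

k = 3890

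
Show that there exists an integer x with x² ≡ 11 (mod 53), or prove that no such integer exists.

x = 45 works: 45² = 2025, and 2025 − 11 = 2014 = 38·53.

x = 45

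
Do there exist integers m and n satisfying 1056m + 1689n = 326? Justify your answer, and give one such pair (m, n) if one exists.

There are no such integers.

Any value of 1056m + 1689n is a multiple of gcd(1056, 1689) = 3.
However 326 leaves remainder 2 on division by 3.
Hence no integers m, n satisfy the equation.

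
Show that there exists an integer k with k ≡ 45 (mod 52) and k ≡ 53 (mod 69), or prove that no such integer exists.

The moduli 52 and 69 are coprime, so by the Chinese Remainder Theorem a unique solution modulo 3588 exists.
Any solution of the first congruence is k = 45 + 52t; substituting into the second, 52t ≡ 53 − 45 ≡ 8 (mod 69).
Note 52·4 = 208 ≡ 1 (mod 69) (as 208 − 1 = 3·69), so 52⁻¹ ≡ 4.
Therefore t ≡ 4·8 = 32 (mod 69).
Taking t = 32 gives k = 45 + 52·32 = 1709.
Verify: 1709 = 32·52 + 45 and 1709 = 24·69 + 53. ✓

k = 1709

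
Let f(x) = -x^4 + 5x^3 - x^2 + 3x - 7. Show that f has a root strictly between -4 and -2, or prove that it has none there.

f(-4) = -611 and f(-2) = -73, both negative, so a sign-change argument is unavailable; we show f keeps this sign on the whole interval.
Shift to the endpoint -2: with x = -2 − u (0 < u < 2), one computes f(-2 − u) = -u^4 - 13u^3 - 55u^2 - 99u - 73.
All 5 nonzero coefficients of this polynomial in u are negative; hence for u > 0 the value is a sum of negative terms (the constant -73 among them).
Therefore f(x) < 0 throughout (-4, -2), and f has no zero there.

No.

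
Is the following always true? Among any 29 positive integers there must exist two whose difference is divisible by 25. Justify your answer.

There are exactly 25 possible remainders on division by 25.
Placing 29 integers into 25 classes, some class receives at least two — say a and b.
Their difference a − b is then a multiple of 25.

True.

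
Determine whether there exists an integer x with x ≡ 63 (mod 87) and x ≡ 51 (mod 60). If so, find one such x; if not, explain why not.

gcd(87, 60) = 3. A simultaneous solution exists iff 63 ≡ 51 (mod 3); here 63 mod 3 = 0 = 51 mod 3, so it does.
List candidates x ≡ 63 (mod 87): 63, 150, 237, 324, 411. Modulo 60 these are 3, 30, 57, 24, 51; 411 gives 51 as required.
Verify: 411 = 4·87 + 63 and 411 = 6·60 + 51. ✓

x = 411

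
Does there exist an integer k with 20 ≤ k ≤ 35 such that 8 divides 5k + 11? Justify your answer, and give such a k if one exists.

For k = 20, 21, …, 24 the values 111, 116, 121, 126, 131 are not multiples of 8. k = 25 works, since 5·25 + 11 = 136 = 17·8.

k = 25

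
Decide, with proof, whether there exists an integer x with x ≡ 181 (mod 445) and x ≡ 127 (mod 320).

Reduce both congruences modulo 5, which divides 445 and 320: they say x ≡ 181 (mod 5) and x ≡ 127 (mod 5).
But 181 mod 5 = 1 while 127 mod 5 = 2, a contradiction.
So no integer satisfies both congruences.

There is no such integer.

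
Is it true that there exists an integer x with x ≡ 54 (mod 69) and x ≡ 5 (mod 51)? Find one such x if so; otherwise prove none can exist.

Both moduli are multiples of 3 = gcd(69, 51), so any solution would satisfy x ≡ 54 and x ≡ 5 modulo 3 simultaneously.
But 54 mod 3 = 0 while 5 mod 3 = 2, a contradiction.
So no integer satisfies both congruences.

No, no such integer exists.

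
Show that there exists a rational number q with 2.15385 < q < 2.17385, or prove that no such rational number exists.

Look for a denominator N such that an integer falls strictly between N·2.15385 and N·2.17385. N = 6 works: 6·2.15385 = 12.92310 < 13 < 13.04310 = 6·2.17385.
Dividing back, 2.15385 < 13/6 < 2.17385, and 13/6 is rational.

q = 13/6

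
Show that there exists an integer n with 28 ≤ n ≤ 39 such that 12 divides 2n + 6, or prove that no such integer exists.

n = 33

n = 33 works, since 2·33 + 6 = 72 = 6·12.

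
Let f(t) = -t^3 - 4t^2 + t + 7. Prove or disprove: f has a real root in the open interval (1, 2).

f(1) = 3 and f(2) = -15, which have opposite signs.
f is continuous everywhere (it is a polynomial), in particular on [1, 2].
By the Intermediate Value Theorem, f takes the value 0 somewhere in the open interval.

Such a root exists.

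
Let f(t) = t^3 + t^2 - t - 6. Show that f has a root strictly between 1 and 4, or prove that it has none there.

f(1) = -5 and f(4) = 70, which have opposite signs.
As a polynomial, f is continuous on every closed interval.
By the Intermediate Value Theorem f must vanish at some point of (1, 4).

Such a root exists.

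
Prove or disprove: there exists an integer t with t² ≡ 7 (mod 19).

t = 8

Take t = 8. Then 8² = 64 = 3·19 + 7, so 8² ≡ 7 (mod 19).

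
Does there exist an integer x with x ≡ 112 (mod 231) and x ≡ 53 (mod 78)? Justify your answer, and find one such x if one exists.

Both moduli are multiples of 3 = gcd(231, 78), so any solution would satisfy x ≡ 112 and x ≡ 53 modulo 3 simultaneously.
However 112 ≡ 1 and 53 ≡ 2 (mod 3), and 1 ≠ 2.
Therefore no such x exists.

No, no such integer exists.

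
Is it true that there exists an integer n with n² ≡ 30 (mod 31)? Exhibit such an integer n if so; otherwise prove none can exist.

Apply Euler's criterion with the prime 31: 30 is a quadratic residue iff 30^15 ≡ 1 (mod 31), and a non-residue iff it is ≡ −1.
Squaring successively (mod 31): 30^2 = 900 ≡ 1; 30^4 ≡ 1² = 1 ≡ 1; 30^8 ≡ 1² = 1 ≡ 1.
Since 15 = 8 + 4 + 2 + 1, 30^15 ≡ 1 · 1 · 1 · 30; multiplying out mod 31: 1·1 = 1 ≡ 1, then 1·1 = 1 ≡ 1, then 1·30 = 30 ≡ 30. Thus 30^15 ≡ 30 ≡ −1 (mod 31).
By Euler's criterion 30 is a quadratic non-residue mod 31: no n satisfies n² ≡ 30 (mod 31).

No, no such integer exists.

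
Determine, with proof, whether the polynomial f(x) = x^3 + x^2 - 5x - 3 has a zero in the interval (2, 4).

f(2) = -1 and f(4) = 57, which have opposite signs.
Since f is a polynomial it is continuous on [2, 4].
By the Intermediate Value Theorem, f takes the value 0 somewhere in the open interval.

Such a root exists.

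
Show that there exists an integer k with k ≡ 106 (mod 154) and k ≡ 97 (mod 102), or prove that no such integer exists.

No, no such integer exists.

Both moduli are multiples of 2 = gcd(154, 102), so any solution would satisfy k ≡ 106 and k ≡ 97 modulo 2 simultaneously.
These are incompatible: 106 − 97 = 9 is not divisible by 2.
Hence the system has no solution.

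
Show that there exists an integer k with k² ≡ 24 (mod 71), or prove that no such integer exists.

Take k = 38. Then 38² = 1444 = 20·71 + 24, so 38² ≡ 24 (mod 71).

k = 38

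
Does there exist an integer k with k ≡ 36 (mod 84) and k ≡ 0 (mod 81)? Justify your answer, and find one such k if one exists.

gcd(84, 81) = 3. A simultaneous solution exists iff 36 ≡ 0 (mod 3); here 36 mod 3 = 0 = 0 mod 3, so it does.
Put k = 36 + 84t, so we need 84t ≡ 45 (mod 81), equivalently (divide by 3) 28t ≡ 15 (mod 27).
28 ≡ 1 (mod 27), so this reads 1t ≡ 15 (mod 27). So t ≡ 15 (mod 27).
Then k = 36 + 84·15 = 1296.
Check: 1296 mod 84 = 36, 1296 mod 81 = 0. ✓

k = 1296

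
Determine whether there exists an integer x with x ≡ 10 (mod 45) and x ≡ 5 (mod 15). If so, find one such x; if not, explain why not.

There is no such integer.

Both moduli are multiples of 15 = gcd(45, 15), so any solution would satisfy x ≡ 10 and x ≡ 5 modulo 15 simultaneously.
But 10 mod 15 = 10 while 5 mod 15 = 5, a contradiction.
Therefore no such x exists.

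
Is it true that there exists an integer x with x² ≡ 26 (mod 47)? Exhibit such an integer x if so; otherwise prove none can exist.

There is no such integer.

Apply Euler's criterion with the prime 47: 26 is a quadratic residue iff 26^23 ≡ 1 (mod 47), and a non-residue iff it is ≡ −1.
Squaring successively (mod 47): 26^2 = 676 ≡ 18; 26^4 ≡ 18² = 324 ≡ 42; 26^8 ≡ 42² = 1764 ≡ 25; 26^16 ≡ 25² = 625 ≡ 14.
Since 23 = 16 + 4 + 2 + 1, 26^23 ≡ 14 · 42 · 18 · 26; multiplying out mod 47: 14·42 = 588 ≡ 24, then 24·18 = 432 ≡ 9, then 9·26 = 234 ≡ 46. Thus 26^23 ≡ 46 ≡ −1 (mod 47).
By Euler's criterion 26 is a quadratic non-residue mod 47: no x satisfies x² ≡ 26 (mod 47).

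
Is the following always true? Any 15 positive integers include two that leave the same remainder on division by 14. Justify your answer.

Each integer lies in one of the 14 residue classes modulo 14.
Since 15 > 14, two of the 15 integers must share a residue class by the pigeonhole principle; call them a and b.
So a and b have equal remainders mod 14, which is exactly what was to be shown.

Yes, this is always true.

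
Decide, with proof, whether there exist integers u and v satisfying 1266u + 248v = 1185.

No, no such integers exist.

Any value of 1266u + 248v is a multiple of gcd(1266, 248) = 2.
But 1185 = 2·592 + 1, so 2 ∤ 1185.
Therefore 1266u + 248v = 1185 has no solution in integers.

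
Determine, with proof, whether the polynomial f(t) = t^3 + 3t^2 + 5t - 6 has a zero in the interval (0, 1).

f(0) = -6 and f(1) = 3, which have opposite signs.
f is continuous everywhere (it is a polynomial), in particular on [0, 1].
By the Intermediate Value Theorem, f takes the value 0 somewhere in the open interval.

Such a root exists.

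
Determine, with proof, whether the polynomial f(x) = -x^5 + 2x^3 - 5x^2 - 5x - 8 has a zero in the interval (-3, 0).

f(-3) = 151 and f(0) = -8, which have opposite signs.
As a polynomial, f is continuous on every closed interval.
By the Intermediate Value Theorem, f takes the value 0 somewhere in the open interval.

Yes, f has a root in the interval.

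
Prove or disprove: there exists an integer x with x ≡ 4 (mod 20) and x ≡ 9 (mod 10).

There is no such integer.

gcd(20, 10) = 10. If x ≡ 4 (mod 20) and x ≡ 9 (mod 10), then x ≡ 4 (mod 10) and x ≡ 9 (mod 10).
But 4 mod 10 = 4 while 9 mod 10 = 9, a contradiction.
Hence the system has no solution.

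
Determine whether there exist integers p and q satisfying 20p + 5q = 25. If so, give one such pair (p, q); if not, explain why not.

Every value of 20p + 5q is a multiple of gcd(20, 5) = 5; since 5 ∣ 25, solutions exist.
Dividing through by 5 reduces the equation to 4p + 1q = 5.
With a unit coefficient on q, (p, q) = (0, 5) is an immediate solution.
Check: 20·0 + 5·5 = 0 + 25 = 25. ✓

p = 0, q = 5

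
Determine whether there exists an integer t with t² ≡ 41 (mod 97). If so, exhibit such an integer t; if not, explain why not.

97 is prime, so by Euler's criterion 41 is a square mod 97 iff 41^((97−1)/2) = 41^48 ≡ 1 (mod 97).
Squaring successively (mod 97): 41^2 = 1681 ≡ 32; 41^4 ≡ 32² = 1024 ≡ 54; 41^8 ≡ 54² = 2916 ≡ 6; 41^16 ≡ 6² = 36 ≡ 36; 41^32 ≡ 36² = 1296 ≡ 35.
Since 48 = 32 + 16, 41^48 ≡ 35 · 36; multiplying out mod 97: 35·36 = 1260 ≡ 96. Thus 41^48 ≡ 96 ≡ −1 (mod 97).
The value −1 means 41 is a non-residue modulo 97, so t² ≡ 41 (mod 97) is impossible.

There is no such integer.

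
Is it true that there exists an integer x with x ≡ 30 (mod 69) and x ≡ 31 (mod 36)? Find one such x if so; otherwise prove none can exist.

No such integer exists.

gcd(69, 36) = 3. If x ≡ 30 (mod 69) and x ≡ 31 (mod 36), then x ≡ 30 (mod 3) and x ≡ 31 (mod 3).
These are incompatible: 30 − 31 = -1 is not divisible by 3.
Hence the system has no solution.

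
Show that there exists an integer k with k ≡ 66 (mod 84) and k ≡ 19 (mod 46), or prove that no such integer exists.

No, no such integer exists.

Reduce both congruences modulo 2, which divides 84 and 46: they say k ≡ 66 (mod 2) and k ≡ 19 (mod 2).
But 66 mod 2 = 0 while 19 mod 2 = 1, a contradiction.
Therefore no such k exists.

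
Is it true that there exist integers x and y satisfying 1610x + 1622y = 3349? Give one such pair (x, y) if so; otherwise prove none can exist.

No, no such integers exist.

Any value of 1610x + 1622y is a multiple of gcd(1610, 1622) = 2.
However 3349 leaves remainder 1 on division by 2.
Hence no integers x, y satisfy the equation.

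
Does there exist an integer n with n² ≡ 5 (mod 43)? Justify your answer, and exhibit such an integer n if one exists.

There is no such integer.

Apply Euler's criterion with the prime 43: 5 is a quadratic residue iff 5^21 ≡ 1 (mod 43), and a non-residue iff it is ≡ −1.
Squaring successively (mod 43): 5^2 = 25 ≡ 25; 5^4 ≡ 25² = 625 ≡ 23; 5^8 ≡ 23² = 529 ≡ 13; 5^16 ≡ 13² = 169 ≡ 40.
Since 21 = 16 + 4 + 1, 5^21 ≡ 40 · 23 · 5; multiplying out mod 43: 40·23 = 920 ≡ 17, then 17·5 = 85 ≡ 42. Thus 5^21 ≡ 42 ≡ −1 (mod 43).
The value −1 means 5 is a non-residue modulo 43, so n² ≡ 5 (mod 43) is impossible.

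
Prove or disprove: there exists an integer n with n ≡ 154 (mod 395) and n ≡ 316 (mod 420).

Reduce both congruences modulo 5, which divides 395 and 420: they say n ≡ 154 (mod 5) and n ≡ 316 (mod 5).
However 154 ≡ 4 and 316 ≡ 1 (mod 5), and 4 ≠ 1.
Hence the system has no solution.

There is no such integer.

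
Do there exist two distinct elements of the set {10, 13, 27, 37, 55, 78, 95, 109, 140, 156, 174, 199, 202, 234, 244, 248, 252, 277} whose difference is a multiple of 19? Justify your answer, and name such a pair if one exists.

Two integers differ by a multiple of 19 exactly when they have the same residue mod 19. The residues are 10↦10, 13↦13, 27↦8, 37↦18, 55↦17, 78↦2, 95↦0, 109↦14, 140↦7, 156↦4, 174↦3, 199↦9, 202↦12, 234↦6, 244↦16, 248↦1, 252↦5, 277↦11.
All 18 residues are distinct, so no two elements differ by a multiple of 19.

No such pair exists.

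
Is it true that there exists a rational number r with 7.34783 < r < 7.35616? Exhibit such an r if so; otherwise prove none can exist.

Look for a denominator N such that an integer falls strictly between N·7.34783 and N·7.35616. N = 17 works: 17·7.34783 = 124.91311 < 125 < 125.05472 = 17·7.35616.
Dividing back, 7.34783 < 125/17 < 7.35616, and 125/17 is rational.

r = 125/17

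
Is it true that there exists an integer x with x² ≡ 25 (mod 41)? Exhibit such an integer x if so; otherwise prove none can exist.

Take x = 36. Then 36² = 1296 = 31·41 + 25, so 36² ≡ 25 (mod 41).

x = 36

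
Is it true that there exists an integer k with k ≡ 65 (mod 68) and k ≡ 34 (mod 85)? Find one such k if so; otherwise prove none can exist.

No, no such integer exists.

Both moduli are multiples of 17 = gcd(68, 85), so any solution would satisfy k ≡ 65 and k ≡ 34 modulo 17 simultaneously.
These are incompatible: 65 − 34 = 31 is not divisible by 17.
Therefore no such k exists.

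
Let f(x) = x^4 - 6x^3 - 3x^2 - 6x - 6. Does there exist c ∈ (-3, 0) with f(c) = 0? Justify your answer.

Yes, such a c exists.

f(-3) = 228 and f(0) = -6, which have opposite signs.
Since f is a polynomial it is continuous on [-3, 0].
By the Intermediate Value Theorem f must vanish at some point of (-3, 0).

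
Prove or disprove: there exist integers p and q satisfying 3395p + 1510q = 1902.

gcd(3395, 1510) = 5, so every integer of the form 3395p + 1510q is a multiple of 5.
But 1902 is not a multiple of 5 (it leaves remainder 2).
Hence no integers p, q satisfy the equation.

No, no such integers exist.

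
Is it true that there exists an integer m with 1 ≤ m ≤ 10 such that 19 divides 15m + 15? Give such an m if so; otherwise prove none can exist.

There is no such integer m in that range.

At m = 1, 15·1 + 15 = 30 ≡ 11 (mod 19), and each step in m adds 15, giving residues 11, 7, 3, 18, 14, 10, 6, 2, 17, 13 for m = 1, 2, …, 10.
The residue 0 does not occur, so no m in [1, 10] makes 15m + 15 a multiple of 19.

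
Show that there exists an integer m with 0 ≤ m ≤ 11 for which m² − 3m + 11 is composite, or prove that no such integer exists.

At m = 8: 8² − 3·8 + 11 = 51 = 3·17, which is composite.

m = 8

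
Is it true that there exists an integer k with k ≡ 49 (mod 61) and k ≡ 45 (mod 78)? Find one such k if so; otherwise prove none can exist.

The moduli 61 and 78 are coprime, so by the Chinese Remainder Theorem a unique solution modulo 4758 exists.
Write k = 49 + 61t and require 49 + 61t ≡ 45 (mod 78), i.e. 61t ≡ 74 (mod 78).
Note 61·55 = 3355 ≡ 1 (mod 78) (as 3355 − 1 = 43·78), so 61⁻¹ ≡ 55.
Therefore t ≡ 55·74 = 4070 ≡ 14 (mod 78).
Taking t = 14 gives k = 49 + 61·14 = 903.
Check: 903 mod 61 = 49, 903 mod 78 = 45. ✓

k = 903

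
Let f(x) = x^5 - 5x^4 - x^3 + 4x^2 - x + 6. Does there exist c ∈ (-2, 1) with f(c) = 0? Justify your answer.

f(-2) = -80 and f(1) = 4, which have opposite signs.
Since f is a polynomial it is continuous on [-2, 1].
The Intermediate Value Theorem then guarantees some c ∈ (-2, 1) with f(c) = 0.

Yes, f has a root in the interval.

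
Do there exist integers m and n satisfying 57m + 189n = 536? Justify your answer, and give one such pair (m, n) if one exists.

There are no such integers.

Any value of 57m + 189n is a multiple of gcd(57, 189) = 3.
However 536 leaves remainder 2 on division by 3.
Hence no integers m, n satisfy the equation.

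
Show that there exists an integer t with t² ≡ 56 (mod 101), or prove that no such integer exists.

Take t = 37. Then 37² = 1369 = 13·101 + 56, so 37² ≡ 56 (mod 101).

t = 37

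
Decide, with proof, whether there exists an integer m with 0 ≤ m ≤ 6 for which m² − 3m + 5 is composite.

At m = 4: 4² − 3·4 + 5 = 9 = 3·3, which is composite.

m = 4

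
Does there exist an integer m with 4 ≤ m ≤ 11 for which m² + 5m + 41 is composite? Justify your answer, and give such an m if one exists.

At m = 11: 11² + 5·11 + 41 = 217 = 7·31, which is composite.

m = 11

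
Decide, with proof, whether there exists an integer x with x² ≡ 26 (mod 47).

47 is prime, so by Euler's criterion 26 is a square mod 47 iff 26^((47−1)/2) = 26^23 ≡ 1 (mod 47).
Repeated squaring mod 47: 26^2 = 676 ≡ 18; 26^4 ≡ 18² = 324 ≡ 42; 26^8 ≡ 42² = 1764 ≡ 25; 26^16 ≡ 25² = 625 ≡ 14.
Since 23 = 16 + 4 + 2 + 1, 26^23 ≡ 14 · 42 · 18 · 26; multiplying out mod 47: 14·42 = 588 ≡ 24, then 24·18 = 432 ≡ 9, then 9·26 = 234 ≡ 46. Thus 26^23 ≡ 46 ≡ −1 (mod 47).
The value −1 means 26 is a non-residue modulo 47, so x² ≡ 26 (mod 47) is impossible.

There is no such integer.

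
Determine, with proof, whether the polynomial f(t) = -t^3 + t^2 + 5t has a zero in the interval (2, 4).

Yes, f has a root in the interval.

f(2) = 6 and f(4) = -28, which have opposite signs.
Since f is a polynomial it is continuous on [2, 4].
By the Intermediate Value Theorem, f takes the value 0 somewhere in the open interval.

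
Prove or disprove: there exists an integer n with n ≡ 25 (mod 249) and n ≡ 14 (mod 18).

There is no such integer.

Both moduli are multiples of 3 = gcd(249, 18), so any solution would satisfy n ≡ 25 and n ≡ 14 modulo 3 simultaneously.
These are incompatible: 25 − 14 = 11 is not divisible by 3.
Hence the system has no solution.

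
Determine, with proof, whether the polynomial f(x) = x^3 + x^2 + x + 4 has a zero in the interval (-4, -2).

f(-4) = -48 and f(-2) = -2, both negative.
f'(x) = 3x^2 + 2x + 1 has discriminant 2² − 4·3·1 = -8 < 0, so f' has no real roots and is positive for every real x.
So f is strictly increasing; between -4 and -2 its values lie between f(-4) = -48 and f(-2) = -2, all negative. Therefore f has no root in (-4, -2).

No.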